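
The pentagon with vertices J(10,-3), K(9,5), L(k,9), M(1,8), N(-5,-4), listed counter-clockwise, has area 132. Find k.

8

The doubled signed area Σ (x_i y_{i+1} − x_{i+1} y_i) is linear in k.
With k=0 it equals 240; the coefficient of k is 3 (from the two edges through L).
So 3·k + 240 = 2·132 = 264 ⇒ k = 8.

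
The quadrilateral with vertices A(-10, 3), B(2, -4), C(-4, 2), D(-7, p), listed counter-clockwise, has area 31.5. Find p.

The doubled signed area Σ (x_i y_{i+1} − x_{i+1} y_i) is linear in p.
With p=0 it equals 15; the coefficient of p is 6 (from the two edges through D).
So 6·p + 15 = 2·31.5 = 63 ⇒ p = 8.

8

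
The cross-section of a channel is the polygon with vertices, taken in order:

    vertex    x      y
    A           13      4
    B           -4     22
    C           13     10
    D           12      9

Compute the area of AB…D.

48

A→B: (13)(22) − (-4)(4) = 302
B→C: (-4)(10) − (13)(22) = -326
C→D: (13)(9) − (12)(10) = -3
D→A: (12)(4) − (13)(9) = -69
Σ = -96
Area = |Σ|/2 = 48.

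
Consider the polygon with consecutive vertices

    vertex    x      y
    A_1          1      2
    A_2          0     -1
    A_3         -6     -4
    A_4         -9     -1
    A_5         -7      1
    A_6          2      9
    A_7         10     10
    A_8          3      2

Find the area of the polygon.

Cross-terms: -1, -6, -30, -16, -65, -70, -10, 4  ⇒  Σ = -194
Area = |Σ|/2 = 97.

97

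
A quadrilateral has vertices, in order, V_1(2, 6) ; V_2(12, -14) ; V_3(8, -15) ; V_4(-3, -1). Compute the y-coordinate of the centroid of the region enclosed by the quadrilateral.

-1180/237

Apply Gauss's area formula. First the cross-terms c_i = x_i·y_{i+1} − x_{i+1}·y_i:
  -100, -68, -53, -16  ⇒  2A = -237, A = -118.5.
Then Σ (y_i + y_{i+1})·c_i = 3540, so ȳ = 3540 / (6·(-118.5)) = -1180/237.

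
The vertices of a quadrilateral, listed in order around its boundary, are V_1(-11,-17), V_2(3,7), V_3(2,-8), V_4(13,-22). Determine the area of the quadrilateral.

233.5

Cross-terms: -26, -38, 60, -463  ⇒  Σ = -467
Area = |Σ|/2 = 233.5.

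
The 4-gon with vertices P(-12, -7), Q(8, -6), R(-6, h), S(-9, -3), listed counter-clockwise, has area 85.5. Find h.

2

Write out the shoelace sum; only the two edges meeting at R involve h:
2·Area = [(8·h − (-6)·(-6)) + ((-6)·(-3) − (-9)·h)] + 155
       = 17·h + 137 = 171
⇒ h = 2.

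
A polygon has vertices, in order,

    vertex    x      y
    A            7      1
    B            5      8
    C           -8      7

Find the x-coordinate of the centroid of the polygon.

Apply the shoelace (surveyor's) formula. First the cross-terms c_i = x_i·y_{i+1} − x_{i+1}·y_i:
  51, 99, -57  ⇒  2A = 93, A = 46.5.
Then Σ (x_i + x_{i+1})·c_i = 372, so x̄ = 372 / (6·46.5) = 4/3.

4/3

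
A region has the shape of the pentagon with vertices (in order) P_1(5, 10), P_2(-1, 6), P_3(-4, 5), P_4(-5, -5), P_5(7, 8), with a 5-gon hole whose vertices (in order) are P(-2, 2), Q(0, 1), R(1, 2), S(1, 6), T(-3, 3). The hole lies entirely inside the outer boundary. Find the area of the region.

53.5

Outer boundary:
Σ = (40) + (19) + (45) + (-5) + (30) = 129
Area = |Σ|/2 = 64.5.
Hole:
Apply the shoelace formula: 2A = Σ (x_i·y_{i+1} − x_{i+1}·y_i), indices taken mod 5.
Σ = (-2) + (-1) + (4) + (21) + (0) = 22
Area = |Σ|/2 = 11.
Net area = 64.5 − 11 = 53.5.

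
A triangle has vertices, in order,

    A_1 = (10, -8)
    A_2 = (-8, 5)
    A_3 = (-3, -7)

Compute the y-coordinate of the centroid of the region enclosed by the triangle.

-10/3

Apply Gauss's area formula. First the cross-terms c_i = x_i·y_{i+1} − x_{i+1}·y_i:
  -14, 71, 94  ⇒  2A = 151, A = 75.5.
Then Σ (y_i + y_{i+1})·c_i = -1510, so ȳ = -1510 / (6·75.5) = -10/3.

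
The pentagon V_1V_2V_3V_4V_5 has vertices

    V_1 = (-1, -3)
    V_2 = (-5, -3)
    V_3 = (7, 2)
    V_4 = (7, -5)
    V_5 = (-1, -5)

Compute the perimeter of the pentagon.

34

|V_1V_2| = √((-4)² + (0)²) = √16 = 4
|V_2V_3| = √((12)² + (5)²) = √169 = 13
|V_3V_4| = √((0)² + (-7)²) = √49 = 7
|V_4V_5| = √((-8)² + (0)²) = √64 = 8
|V_5V_1| = √((0)² + (2)²) = √4 = 2
Perimeter = 4 + 13 + 7 + 8 + 2 = 34.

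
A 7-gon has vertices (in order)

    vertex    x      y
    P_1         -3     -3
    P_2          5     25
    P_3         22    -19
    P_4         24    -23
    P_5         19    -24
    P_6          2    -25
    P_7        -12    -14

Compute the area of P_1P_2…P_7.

827.5

Apply Gauss's area formula: 2A = Σ (x_i·y_{i+1} − x_{i+1}·y_i), indices taken mod 7.
Σ = (-60) + (-645) + (-50) + (-139) + (-427) + (-328) + (-6) = -1655
Area = |Σ|/2 = 827.5.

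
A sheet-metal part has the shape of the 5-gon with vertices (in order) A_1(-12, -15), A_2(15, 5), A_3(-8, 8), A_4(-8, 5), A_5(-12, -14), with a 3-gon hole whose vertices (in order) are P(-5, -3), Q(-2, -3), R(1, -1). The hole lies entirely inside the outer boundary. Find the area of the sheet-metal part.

Outer boundary:
Apply Gauss's area formula: 2A = Σ (x_i·y_{i+1} − x_{i+1}·y_i), indices taken mod 5.
Cross-terms: 165, 160, 24, 172, 12  ⇒  Σ = 533
Area = |Σ|/2 = 266.5.
Hole:
Cross-terms: 9, 5, -8  ⇒  Σ = 6
Area = |Σ|/2 = 3.
Net area = 266.5 − 3 = 263.5.

263.5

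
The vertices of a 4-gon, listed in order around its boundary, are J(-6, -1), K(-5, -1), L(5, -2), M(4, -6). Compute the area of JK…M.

Σ = (1) + (15) + (-22) + (-40) = -46
Area = |Σ|/2 = 23.

23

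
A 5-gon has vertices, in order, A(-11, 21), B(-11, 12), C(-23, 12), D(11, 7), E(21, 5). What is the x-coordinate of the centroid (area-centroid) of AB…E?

Apply Gauss's area formula. First the cross-terms c_i = x_i·y_{i+1} − x_{i+1}·y_i:
  99, 144, -293, -92, 496  ⇒  2A = 354, A = 177.
Then Σ (x_i + x_{i+1})·c_i = -1542, so x̄ = -1542 / (6·177) = -257/177.

-257/177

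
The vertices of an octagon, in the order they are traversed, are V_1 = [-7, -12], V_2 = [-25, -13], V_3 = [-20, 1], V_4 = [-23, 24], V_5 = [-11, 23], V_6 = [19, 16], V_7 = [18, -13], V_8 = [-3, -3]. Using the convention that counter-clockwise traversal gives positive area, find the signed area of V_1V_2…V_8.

-1221

Apply Gauss's area formula: 2A = Σ (x_i·y_{i+1} − x_{i+1}·y_i), indices taken mod 8.
Σ = (-209) + (-285) + (-457) + (-265) + (-613) + (-535) + (-93) + (15) = -2442
Signed area = Σ/2 = -1221 (negative ⇒ clockwise traversal).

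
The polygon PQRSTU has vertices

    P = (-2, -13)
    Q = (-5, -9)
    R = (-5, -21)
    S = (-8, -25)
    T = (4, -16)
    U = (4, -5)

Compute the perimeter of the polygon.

58

|PQ| = √((-3)² + (4)²) = √25 = 5
|QR| = √((0)² + (-12)²) = √144 = 12
|RS| = √((-3)² + (-4)²) = √25 = 5
|ST| = √((12)² + (9)²) = √225 = 15
|TU| = √((0)² + (11)²) = √121 = 11
|UP| = √((-6)² + (-8)²) = √100 = 10
Perimeter = 5 + 12 + 5 + 15 + 11 + 10 = 58.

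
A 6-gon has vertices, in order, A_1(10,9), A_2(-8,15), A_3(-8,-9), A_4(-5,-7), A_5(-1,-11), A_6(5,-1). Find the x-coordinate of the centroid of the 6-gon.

Apply Gauss's area formula. First the cross-terms c_i = x_i·y_{i+1} − x_{i+1}·y_i:
  222, 192, 11, 48, 56, 55  ⇒  2A = 584, A = 292.
Then Σ (x_i + x_{i+1})·c_i = -2010, so x̄ = -2010 / (6·292) = -335/292.

-335/292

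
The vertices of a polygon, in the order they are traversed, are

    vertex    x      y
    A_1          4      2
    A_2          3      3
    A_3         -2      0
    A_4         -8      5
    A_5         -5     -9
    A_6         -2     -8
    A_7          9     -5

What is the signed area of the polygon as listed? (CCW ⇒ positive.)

120.5

Apply Gauss's area formula: 2A = Σ (x_i·y_{i+1} − x_{i+1}·y_i), indices taken mod 7.
Cross-terms: 6, 6, -10, 97, 22, 82, 38  ⇒  Σ = 241
Signed area = Σ/2 = 120.5 (positive ⇒ counter-clockwise traversal).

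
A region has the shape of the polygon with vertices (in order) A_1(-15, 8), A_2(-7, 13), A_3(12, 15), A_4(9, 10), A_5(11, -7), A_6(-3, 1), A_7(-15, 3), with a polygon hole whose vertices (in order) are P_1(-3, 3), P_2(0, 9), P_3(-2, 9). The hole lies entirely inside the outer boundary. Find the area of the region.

Outer boundary:
Apply the shoelace (surveyor's) formula: 2A = Σ (x_i·y_{i+1} − x_{i+1}·y_i), indices taken mod 7.
Σ = (-139) + (-261) + (-15) + (-173) + (-10) + (6) + (-75) = -667
Area = |Σ|/2 = 333.5.
Hole:
Apply the surveyor's formula: 2A = Σ (x_i·y_{i+1} − x_{i+1}·y_i), indices taken mod 3.
Σ = (-27) + (18) + (21) = 12
Area = |Σ|/2 = 6.
Net area = 333.5 − 6 = 327.5.

327.5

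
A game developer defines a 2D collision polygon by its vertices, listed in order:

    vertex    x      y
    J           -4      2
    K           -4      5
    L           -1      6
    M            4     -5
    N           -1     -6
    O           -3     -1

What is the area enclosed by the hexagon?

53

Σ = (-12) + (-19) + (-19) + (-29) + (-17) + (-10) = -106
Area = |Σ|/2 = 53.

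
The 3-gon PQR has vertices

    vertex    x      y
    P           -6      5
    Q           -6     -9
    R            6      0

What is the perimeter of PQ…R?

42

|PQ| = √((0)² + (-14)²) = √196 = 14
|QR| = √((12)² + (9)²) = √225 = 15
|RP| = √((-12)² + (5)²) = √169 = 13
Perimeter = 14 + 15 + 13 = 42.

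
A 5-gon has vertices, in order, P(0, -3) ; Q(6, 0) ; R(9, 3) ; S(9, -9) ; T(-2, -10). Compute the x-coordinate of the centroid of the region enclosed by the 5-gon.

389/87

Apply Gauss's area formula. First the cross-terms c_i = x_i·y_{i+1} − x_{i+1}·y_i:
  18, 18, -108, -108, 6  ⇒  2A = -174, A = -87.
Then Σ (x_i + x_{i+1})·c_i = -2334, so x̄ = -2334 / (6·(-87)) = 389/87.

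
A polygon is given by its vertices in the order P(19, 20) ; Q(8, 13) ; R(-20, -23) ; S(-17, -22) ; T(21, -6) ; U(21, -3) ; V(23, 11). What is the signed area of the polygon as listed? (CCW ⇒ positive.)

695

Apply the surveyor's formula: 2A = Σ (x_i·y_{i+1} − x_{i+1}·y_i), indices taken mod 7.
Σ = (87) + (76) + (49) + (564) + (63) + (300) + (251) = 1390
Signed area = Σ/2 = 695 (positive ⇒ counter-clockwise traversal).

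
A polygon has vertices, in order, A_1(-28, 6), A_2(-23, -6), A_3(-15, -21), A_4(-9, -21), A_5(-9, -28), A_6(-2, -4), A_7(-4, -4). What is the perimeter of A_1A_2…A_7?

96

|A_1A_2| = √((5)² + (-12)²) = √169 = 13
|A_2A_3| = √((8)² + (-15)²) = √289 = 17
|A_3A_4| = √((6)² + (0)²) = √36 = 6
|A_4A_5| = √((0)² + (-7)²) = √49 = 7
|A_5A_6| = √((7)² + (24)²) = √625 = 25
|A_6A_7| = √((-2)² + (0)²) = √4 = 2
|A_7A_1| = √((-24)² + (10)²) = √676 = 26
Perimeter = 13 + 17 + 6 + 7 + 25 + 2 + 26 = 96.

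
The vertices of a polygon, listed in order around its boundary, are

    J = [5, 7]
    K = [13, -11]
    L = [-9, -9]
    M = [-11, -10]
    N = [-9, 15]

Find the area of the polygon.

382

Apply the shoelace (surveyor's) formula: 2A = Σ (x_i·y_{i+1} − x_{i+1}·y_i), indices taken mod 5.
J→K: (5)(-11) − (13)(7) = -146
K→L: (13)(-9) − (-9)(-11) = -216
L→M: (-9)(-10) − (-11)(-9) = -9
M→N: (-11)(15) − (-9)(-10) = -255
N→J: (-9)(7) − (5)(15) = -138
Σ = -764
Area = |Σ|/2 = 382.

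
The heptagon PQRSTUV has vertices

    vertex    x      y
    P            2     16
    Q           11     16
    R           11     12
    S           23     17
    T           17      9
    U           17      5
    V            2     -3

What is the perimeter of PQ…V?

|PQ| = √((9)² + (0)²) = √81 = 9
|QR| = √((0)² + (-4)²) = √16 = 4
|RS| = √((12)² + (5)²) = √169 = 13
|ST| = √((-6)² + (-8)²) = √100 = 10
|TU| = √((0)² + (-4)²) = √16 = 4
|UV| = √((-15)² + (-8)²) = √289 = 17
|VP| = √((0)² + (19)²) = √361 = 19
Perimeter = 9 + 4 + 13 + 10 + 4 + 17 + 19 = 76.

76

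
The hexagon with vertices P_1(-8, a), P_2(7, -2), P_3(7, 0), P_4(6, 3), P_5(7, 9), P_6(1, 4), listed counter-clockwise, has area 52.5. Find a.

5

The doubled signed area Σ (x_i y_{i+1} − x_{i+1} y_i) is linear in a.
With a=0 it equals 135; the coefficient of a is -6 (from the two edges through P_1).
So -6·a + 135 = 2·52.5 = 105 ⇒ a = 5.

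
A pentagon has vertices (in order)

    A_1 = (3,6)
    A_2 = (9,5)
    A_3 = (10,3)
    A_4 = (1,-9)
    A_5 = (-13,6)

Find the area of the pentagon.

Σ = (-39) + (-23) + (-93) + (-111) + (-96) = -362
Area = |Σ|/2 = 181.

181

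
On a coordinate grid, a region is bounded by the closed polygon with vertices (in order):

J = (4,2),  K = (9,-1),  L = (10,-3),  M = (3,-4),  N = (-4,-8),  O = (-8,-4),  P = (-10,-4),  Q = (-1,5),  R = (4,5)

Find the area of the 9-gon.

128.5

Apply the surveyor's formula: 2A = Σ (x_i·y_{i+1} − x_{i+1}·y_i), indices taken mod 9.
J→K: (4)(-1) − (9)(2) = -22
K→L: (9)(-3) − (10)(-1) = -17
L→M: (10)(-4) − (3)(-3) = -31
M→N: (3)(-8) − (-4)(-4) = -40
N→O: (-4)(-4) − (-8)(-8) = -48
O→P: (-8)(-4) − (-10)(-4) = -8
P→Q: (-10)(5) − (-1)(-4) = -54
Q→R: (-1)(5) − (4)(5) = -25
R→J: (4)(2) − (4)(5) = -12
Σ = -257
Area = |Σ|/2 = 128.5.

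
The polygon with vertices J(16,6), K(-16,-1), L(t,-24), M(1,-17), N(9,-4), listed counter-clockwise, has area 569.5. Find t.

The doubled signed area Σ (x_i y_{i+1} − x_{i+1} y_i) is linear in t.
With t=0 it equals 755; the coefficient of t is -16 (from the two edges through L).
So -16·t + 755 = 2·569.5 = 1139 ⇒ t = -24.

-24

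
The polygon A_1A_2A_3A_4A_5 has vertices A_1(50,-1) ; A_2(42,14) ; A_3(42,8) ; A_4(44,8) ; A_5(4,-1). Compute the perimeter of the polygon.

|A_1A_2| = √((-8)² + (15)²) = √289 = 17
|A_2A_3| = √((0)² + (-6)²) = √36 = 6
|A_3A_4| = √((2)² + (0)²) = √4 = 2
|A_4A_5| = √((-40)² + (-9)²) = √1681 = 41
|A_5A_1| = √((46)² + (0)²) = √2116 = 46
Perimeter = 17 + 6 + 2 + 41 + 46 = 112.

112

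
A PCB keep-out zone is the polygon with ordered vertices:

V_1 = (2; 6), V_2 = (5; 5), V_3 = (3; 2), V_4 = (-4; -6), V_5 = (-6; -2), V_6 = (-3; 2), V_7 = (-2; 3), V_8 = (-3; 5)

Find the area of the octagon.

Apply the surveyor's formula: 2A = Σ (x_i·y_{i+1} − x_{i+1}·y_i), indices taken mod 8.
Cross-terms: -20, -5, -10, -28, -18, -5, -1, -28  ⇒  Σ = -115
Area = |Σ|/2 = 57.5.

57.5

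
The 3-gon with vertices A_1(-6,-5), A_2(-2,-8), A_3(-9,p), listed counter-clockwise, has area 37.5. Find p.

The doubled signed area Σ (x_i y_{i+1} − x_{i+1} y_i) is linear in p.
With p=0 it equals 11; the coefficient of p is 4 (from the two edges through A_3).
So 4·p + 11 = 2·37.5 = 75 ⇒ p = 16.

16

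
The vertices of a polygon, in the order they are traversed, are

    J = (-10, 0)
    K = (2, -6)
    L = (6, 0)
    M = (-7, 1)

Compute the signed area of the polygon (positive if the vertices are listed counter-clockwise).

Σ = (60) + (36) + (6) + (10) = 112
Signed area = Σ/2 = 56 (positive ⇒ counter-clockwise traversal).

56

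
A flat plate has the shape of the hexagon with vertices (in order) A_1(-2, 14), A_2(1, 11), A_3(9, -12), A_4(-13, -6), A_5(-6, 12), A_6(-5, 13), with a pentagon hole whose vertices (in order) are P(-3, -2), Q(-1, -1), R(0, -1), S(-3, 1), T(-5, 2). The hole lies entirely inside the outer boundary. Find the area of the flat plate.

298.5

Outer boundary:
Apply the shoelace (surveyor's) formula: 2A = Σ (x_i·y_{i+1} − x_{i+1}·y_i), indices taken mod 6.
Σ = (-36) + (-111) + (-210) + (-192) + (-18) + (-44) = -611
Area = |Σ|/2 = 305.5.
Hole:
Apply the shoelace (surveyor's) formula: 2A = Σ (x_i·y_{i+1} − x_{i+1}·y_i), indices taken mod 5.
P→Q: (-3)(-1) − (-1)(-2) = 1
Q→R: (-1)(-1) − (0)(-1) = 1
R→S: (0)(1) − (-3)(-1) = -3
S→T: (-3)(2) − (-5)(1) = -1
T→P: (-5)(-2) − (-3)(2) = 16
Σ = 14
Area = |Σ|/2 = 7.
Net area = 305.5 − 7 = 298.5.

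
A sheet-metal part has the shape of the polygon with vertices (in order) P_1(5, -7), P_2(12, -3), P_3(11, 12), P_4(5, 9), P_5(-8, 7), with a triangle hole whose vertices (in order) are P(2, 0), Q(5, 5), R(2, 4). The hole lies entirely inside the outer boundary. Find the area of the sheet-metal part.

Outer boundary:
Apply the surveyor's formula: 2A = Σ (x_i·y_{i+1} − x_{i+1}·y_i), indices taken mod 5.
Σ = (69) + (177) + (39) + (107) + (21) = 413
Area = |Σ|/2 = 206.5.
Hole:
Apply Gauss's area formula: 2A = Σ (x_i·y_{i+1} − x_{i+1}·y_i), indices taken mod 3.
Σ = (10) + (10) + (-8) = 12
Area = |Σ|/2 = 6.
Net area = 206.5 − 6 = 200.5.

200.5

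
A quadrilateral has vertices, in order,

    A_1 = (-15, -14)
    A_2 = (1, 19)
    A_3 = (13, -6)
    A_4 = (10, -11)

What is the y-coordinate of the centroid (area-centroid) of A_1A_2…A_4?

Apply Gauss's area formula. First the cross-terms c_i = x_i·y_{i+1} − x_{i+1}·y_i:
  -271, -253, -83, -305  ⇒  2A = -912, A = -456.
Then Σ (y_i + y_{i+1})·c_i = 4392, so ȳ = 4392 / (6·(-456)) = -61/38.

-61/38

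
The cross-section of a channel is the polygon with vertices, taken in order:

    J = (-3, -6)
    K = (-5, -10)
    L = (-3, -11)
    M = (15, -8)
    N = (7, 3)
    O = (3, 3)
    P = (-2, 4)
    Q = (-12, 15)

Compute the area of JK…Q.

240

Apply the surveyor's formula: 2A = Σ (x_i·y_{i+1} − x_{i+1}·y_i), indices taken mod 8.
Σ = (0) + (25) + (189) + (101) + (12) + (18) + (18) + (117) = 480
Area = |Σ|/2 = 240.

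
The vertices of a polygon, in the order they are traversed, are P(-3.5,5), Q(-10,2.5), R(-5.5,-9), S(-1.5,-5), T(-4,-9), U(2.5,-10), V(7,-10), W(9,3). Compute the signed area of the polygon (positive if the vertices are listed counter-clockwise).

Apply the shoelace (surveyor's) formula: 2A = Σ (x_i·y_{i+1} − x_{i+1}·y_i), indices taken mod 8.
Σ = (41.25) + (103.75) + (14) + (-6.5) + (62.5) + (45) + (111) + (55.5) = 426.5
Signed area = Σ/2 = 213.25 (positive ⇒ counter-clockwise traversal).

213.25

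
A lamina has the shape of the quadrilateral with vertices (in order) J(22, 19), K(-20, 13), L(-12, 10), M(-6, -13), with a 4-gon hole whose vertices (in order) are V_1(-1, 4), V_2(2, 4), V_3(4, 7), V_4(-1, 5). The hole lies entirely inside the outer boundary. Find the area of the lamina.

498

Outer boundary:
Cross-terms: 666, -44, 216, 172  ⇒  Σ = 1010
Area = |Σ|/2 = 505.
Hole:
V_1→V_2: (-1)(4) − (2)(4) = -12
V_2→V_3: (2)(7) − (4)(4) = -2
V_3→V_4: (4)(5) − (-1)(7) = 27
V_4→V_1: (-1)(4) − (-1)(5) = 1
Σ = 14
Area = |Σ|/2 = 7.
Net area = 505 − 7 = 498.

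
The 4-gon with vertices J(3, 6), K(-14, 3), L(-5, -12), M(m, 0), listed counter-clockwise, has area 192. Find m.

6

The doubled signed area Σ (x_i y_{i+1} − x_{i+1} y_i) is linear in m.
With m=0 it equals 276; the coefficient of m is 18 (from the two edges through M).
So 18·m + 276 = 2·192 = 384 ⇒ m = 6.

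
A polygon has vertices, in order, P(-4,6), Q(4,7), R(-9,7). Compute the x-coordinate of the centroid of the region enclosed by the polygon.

Apply Gauss's area formula. First the cross-terms c_i = x_i·y_{i+1} − x_{i+1}·y_i:
  -52, 91, -26  ⇒  2A = 13, A = 6.5.
Then Σ (x_i + x_{i+1})·c_i = -117, so x̄ = -117 / (6·6.5) = -3.

-3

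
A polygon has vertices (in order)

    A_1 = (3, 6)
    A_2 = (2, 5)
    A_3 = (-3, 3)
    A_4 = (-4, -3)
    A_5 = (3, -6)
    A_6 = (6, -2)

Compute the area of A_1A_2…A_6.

75

A_1→A_2: (3)(5) − (2)(6) = 3
A_2→A_3: (2)(3) − (-3)(5) = 21
A_3→A_4: (-3)(-3) − (-4)(3) = 21
A_4→A_5: (-4)(-6) − (3)(-3) = 33
A_5→A_6: (3)(-2) − (6)(-6) = 30
A_6→A_1: (6)(6) − (3)(-2) = 42
Σ = 150
Area = |Σ|/2 = 75.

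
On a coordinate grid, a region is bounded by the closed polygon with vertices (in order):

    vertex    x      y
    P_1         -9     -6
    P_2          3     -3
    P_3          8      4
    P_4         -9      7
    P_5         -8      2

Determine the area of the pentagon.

138.5

Cross-terms: 45, 36, 92, 38, 66  ⇒  Σ = 277
Area = |Σ|/2 = 138.5.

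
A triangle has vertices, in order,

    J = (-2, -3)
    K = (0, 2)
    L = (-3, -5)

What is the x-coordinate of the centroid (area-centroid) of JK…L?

Apply Gauss's area formula. First the cross-terms c_i = x_i·y_{i+1} − x_{i+1}·y_i:
  -4, 6, -1  ⇒  2A = 1, A = 0.5.
Then Σ (x_i + x_{i+1})·c_i = -5, so x̄ = -5 / (6·0.5) = -5/3.

-5/3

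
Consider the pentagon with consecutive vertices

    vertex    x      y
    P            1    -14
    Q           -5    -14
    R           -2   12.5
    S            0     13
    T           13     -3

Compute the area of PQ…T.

274.25

Cross-terms: -84, -90.5, -26, -169, -179  ⇒  Σ = -548.5
Area = |Σ|/2 = 274.25.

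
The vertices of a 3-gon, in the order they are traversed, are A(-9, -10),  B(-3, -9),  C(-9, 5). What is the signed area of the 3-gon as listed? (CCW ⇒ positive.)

Σ = (51) + (-96) + (135) = 90
Signed area = Σ/2 = 45 (positive ⇒ counter-clockwise traversal).

45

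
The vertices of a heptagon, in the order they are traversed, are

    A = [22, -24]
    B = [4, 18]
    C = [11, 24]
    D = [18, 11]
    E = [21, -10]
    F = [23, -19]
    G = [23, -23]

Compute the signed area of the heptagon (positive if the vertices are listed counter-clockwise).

Apply the shoelace formula: 2A = Σ (x_i·y_{i+1} − x_{i+1}·y_i), indices taken mod 7.
Σ = (492) + (-102) + (-311) + (-411) + (-169) + (-92) + (-46) = -639
Signed area = Σ/2 = -319.5 (negative ⇒ clockwise traversal).

-319.5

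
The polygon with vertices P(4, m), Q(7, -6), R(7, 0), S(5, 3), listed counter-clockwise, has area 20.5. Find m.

-7

Write out the shoelace sum; only the two edges meeting at P involve m:
2·Area = [(5·m − 4·3) + (4·(-6) − 7·m)] + 63
       = -2·m + 27 = 41
⇒ m = -7.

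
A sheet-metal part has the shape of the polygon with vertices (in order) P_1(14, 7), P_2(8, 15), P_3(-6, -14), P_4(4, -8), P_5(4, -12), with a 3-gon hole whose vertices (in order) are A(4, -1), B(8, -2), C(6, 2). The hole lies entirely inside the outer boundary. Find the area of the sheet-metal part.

201

Outer boundary:
Apply the surveyor's formula: 2A = Σ (x_i·y_{i+1} − x_{i+1}·y_i), indices taken mod 5.
Σ = (154) + (-22) + (104) + (-16) + (196) = 416
Area = |Σ|/2 = 208.
Hole:
Apply the shoelace formula: 2A = Σ (x_i·y_{i+1} − x_{i+1}·y_i), indices taken mod 3.
Σ = (0) + (28) + (-14) = 14
Area = |Σ|/2 = 7.
Net area = 208 − 7 = 201.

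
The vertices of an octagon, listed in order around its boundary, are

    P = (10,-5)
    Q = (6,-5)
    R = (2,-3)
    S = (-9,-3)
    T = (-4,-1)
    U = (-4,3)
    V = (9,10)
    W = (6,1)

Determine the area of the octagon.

Apply Gauss's area formula: 2A = Σ (x_i·y_{i+1} − x_{i+1}·y_i), indices taken mod 8.
P→Q: (10)(-5) − (6)(-5) = -20
Q→R: (6)(-3) − (2)(-5) = -8
R→S: (2)(-3) − (-9)(-3) = -33
S→T: (-9)(-1) − (-4)(-3) = -3
T→U: (-4)(3) − (-4)(-1) = -16
U→V: (-4)(10) − (9)(3) = -67
V→W: (9)(1) − (6)(10) = -51
W→P: (6)(-5) − (10)(1) = -40
Σ = -238
Area = |Σ|/2 = 119.

119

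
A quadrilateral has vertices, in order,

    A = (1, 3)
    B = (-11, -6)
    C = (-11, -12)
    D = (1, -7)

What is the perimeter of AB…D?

44

|AB| = √((-12)² + (-9)²) = √225 = 15
|BC| = √((0)² + (-6)²) = √36 = 6
|CD| = √((12)² + (5)²) = √169 = 13
|DA| = √((0)² + (10)²) = √100 = 10
Perimeter = 15 + 6 + 13 + 10 = 44.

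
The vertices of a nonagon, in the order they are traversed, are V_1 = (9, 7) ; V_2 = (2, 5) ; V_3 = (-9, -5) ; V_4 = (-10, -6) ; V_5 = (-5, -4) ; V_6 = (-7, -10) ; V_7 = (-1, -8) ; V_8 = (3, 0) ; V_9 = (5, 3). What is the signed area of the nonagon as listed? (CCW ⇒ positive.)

Σ = (31) + (35) + (4) + (10) + (22) + (46) + (24) + (9) + (8) = 189
Signed area = Σ/2 = 94.5 (positive ⇒ counter-clockwise traversal).

94.5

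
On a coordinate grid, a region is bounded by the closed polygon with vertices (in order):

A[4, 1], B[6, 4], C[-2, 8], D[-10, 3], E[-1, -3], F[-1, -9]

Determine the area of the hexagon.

A→B: (4)(4) − (6)(1) = 10
B→C: (6)(8) − (-2)(4) = 56
C→D: (-2)(3) − (-10)(8) = 74
D→E: (-10)(-3) − (-1)(3) = 33
E→F: (-1)(-9) − (-1)(-3) = 6
F→A: (-1)(1) − (4)(-9) = 35
Σ = 214
Area = |Σ|/2 = 107.

107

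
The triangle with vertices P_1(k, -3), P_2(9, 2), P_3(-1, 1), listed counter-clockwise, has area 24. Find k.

The doubled signed area Σ (x_i y_{i+1} − x_{i+1} y_i) is linear in k.
With k=0 it equals 41; the coefficient of k is 1 (from the two edges through P_1).
So 1·k + 41 = 2·24 = 48 ⇒ k = 7.

7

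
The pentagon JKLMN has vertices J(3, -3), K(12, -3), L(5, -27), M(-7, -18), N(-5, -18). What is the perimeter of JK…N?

|JK| = √((9)² + (0)²) = √81 = 9
|KL| = √((-7)² + (-24)²) = √625 = 25
|LM| = √((-12)² + (9)²) = √225 = 15
|MN| = √((2)² + (0)²) = √4 = 2
|NJ| = √((8)² + (15)²) = √289 = 17
Perimeter = 9 + 25 + 15 + 2 + 17 = 68.

68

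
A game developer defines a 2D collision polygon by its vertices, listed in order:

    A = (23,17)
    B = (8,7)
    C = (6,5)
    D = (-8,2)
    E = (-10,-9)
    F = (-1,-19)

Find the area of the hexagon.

Cross-terms: 25, -2, 52, 92, 181, 420  ⇒  Σ = 768
Area = |Σ|/2 = 384.

384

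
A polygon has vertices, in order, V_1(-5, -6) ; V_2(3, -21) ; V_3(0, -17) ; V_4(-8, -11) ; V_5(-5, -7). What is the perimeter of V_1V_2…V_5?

|V_1V_2| = √((8)² + (-15)²) = √289 = 17
|V_2V_3| = √((-3)² + (4)²) = √25 = 5
|V_3V_4| = √((-8)² + (6)²) = √100 = 10
|V_4V_5| = √((3)² + (4)²) = √25 = 5
|V_5V_1| = √((0)² + (1)²) = √1 = 1
Perimeter = 17 + 5 + 10 + 5 + 1 = 38.

38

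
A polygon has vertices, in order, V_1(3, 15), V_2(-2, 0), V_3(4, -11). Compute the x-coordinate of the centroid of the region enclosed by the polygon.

Apply the shoelace (surveyor's) formula. First the cross-terms c_i = x_i·y_{i+1} − x_{i+1}·y_i:
  30, 22, 93  ⇒  2A = 145, A = 72.5.
Then Σ (x_i + x_{i+1})·c_i = 725, so x̄ = 725 / (6·72.5) = 5/3.

5/3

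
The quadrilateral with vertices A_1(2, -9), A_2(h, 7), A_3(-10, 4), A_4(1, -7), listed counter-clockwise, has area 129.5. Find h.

The doubled signed area Σ (x_i y_{i+1} − x_{i+1} y_i) is linear in h.
With h=0 it equals 155; the coefficient of h is 13 (from the two edges through A_2).
So 13·h + 155 = 2·129.5 = 259 ⇒ h = 8.

8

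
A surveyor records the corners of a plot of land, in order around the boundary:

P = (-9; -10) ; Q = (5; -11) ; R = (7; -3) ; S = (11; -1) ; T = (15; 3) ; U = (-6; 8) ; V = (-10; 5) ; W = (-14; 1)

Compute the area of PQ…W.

341

Apply the shoelace (surveyor's) formula: 2A = Σ (x_i·y_{i+1} − x_{i+1}·y_i), indices taken mod 8.
Σ = (149) + (62) + (26) + (48) + (138) + (50) + (60) + (149) = 682
Area = |Σ|/2 = 341.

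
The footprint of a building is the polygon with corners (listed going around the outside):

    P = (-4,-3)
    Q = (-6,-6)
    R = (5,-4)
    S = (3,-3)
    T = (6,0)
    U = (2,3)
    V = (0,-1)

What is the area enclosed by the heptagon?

43.5

Apply Gauss's area formula: 2A = Σ (x_i·y_{i+1} − x_{i+1}·y_i), indices taken mod 7.
P→Q: (-4)(-6) − (-6)(-3) = 6
Q→R: (-6)(-4) − (5)(-6) = 54
R→S: (5)(-3) − (3)(-4) = -3
S→T: (3)(0) − (6)(-3) = 18
T→U: (6)(3) − (2)(0) = 18
U→V: (2)(-1) − (0)(3) = -2
V→P: (0)(-3) − (-4)(-1) = -4
Σ = 87
Area = |Σ|/2 = 43.5.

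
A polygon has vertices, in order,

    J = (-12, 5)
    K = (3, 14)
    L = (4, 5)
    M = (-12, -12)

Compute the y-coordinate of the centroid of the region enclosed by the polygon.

7/3

Apply the shoelace (surveyor's) formula. First the cross-terms c_i = x_i·y_{i+1} − x_{i+1}·y_i:
  -183, -41, 12, -204  ⇒  2A = -416, A = -208.
Then Σ (y_i + y_{i+1})·c_i = -2912, so ȳ = -2912 / (6·(-208)) = 7/3.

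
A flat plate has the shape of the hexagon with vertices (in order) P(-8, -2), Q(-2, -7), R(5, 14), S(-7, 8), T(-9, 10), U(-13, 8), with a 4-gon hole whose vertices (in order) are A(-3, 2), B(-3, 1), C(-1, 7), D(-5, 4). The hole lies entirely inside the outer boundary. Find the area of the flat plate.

Outer boundary:
P→Q: (-8)(-7) − (-2)(-2) = 52
Q→R: (-2)(14) − (5)(-7) = 7
R→S: (5)(8) − (-7)(14) = 138
S→T: (-7)(10) − (-9)(8) = 2
T→U: (-9)(8) − (-13)(10) = 58
U→P: (-13)(-2) − (-8)(8) = 90
Σ = 347
Area = |Σ|/2 = 173.5.
Hole:
Apply the shoelace formula: 2A = Σ (x_i·y_{i+1} − x_{i+1}·y_i), indices taken mod 4.
Σ = (3) + (-20) + (31) + (2) = 16
Area = |Σ|/2 = 8.
Net area = 173.5 − 8 = 165.5.

165.5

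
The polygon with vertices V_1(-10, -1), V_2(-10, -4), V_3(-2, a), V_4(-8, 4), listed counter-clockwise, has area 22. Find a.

The doubled signed area Σ (x_i y_{i+1} − x_{i+1} y_i) is linear in a.
With a=0 it equals 62; the coefficient of a is -2 (from the two edges through V_3).
So -2·a + 62 = 2·22 = 44 ⇒ a = 9.

9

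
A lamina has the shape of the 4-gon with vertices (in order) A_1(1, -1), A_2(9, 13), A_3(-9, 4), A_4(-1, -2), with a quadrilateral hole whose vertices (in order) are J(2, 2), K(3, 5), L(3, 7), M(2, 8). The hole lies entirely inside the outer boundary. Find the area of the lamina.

Outer boundary:
Apply the surveyor's formula: 2A = Σ (x_i·y_{i+1} − x_{i+1}·y_i), indices taken mod 4.
Σ = (22) + (153) + (22) + (3) = 200
Area = |Σ|/2 = 100.
Hole:
Σ = (4) + (6) + (10) + (-12) = 8
Area = |Σ|/2 = 4.
Net area = 100 − 4 = 96.

96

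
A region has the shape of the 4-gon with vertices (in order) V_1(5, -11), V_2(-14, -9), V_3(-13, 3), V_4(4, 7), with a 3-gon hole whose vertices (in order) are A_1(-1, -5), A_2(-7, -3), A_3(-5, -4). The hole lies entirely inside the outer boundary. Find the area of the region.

Outer boundary:
Apply the shoelace formula: 2A = Σ (x_i·y_{i+1} − x_{i+1}·y_i), indices taken mod 4.
Σ = (-199) + (-159) + (-103) + (-79) = -540
Area = |Σ|/2 = 270.
Hole:
A_1→A_2: (-1)(-3) − (-7)(-5) = -32
A_2→A_3: (-7)(-4) − (-5)(-3) = 13
A_3→A_1: (-5)(-5) − (-1)(-4) = 21
Σ = 2
Area = |Σ|/2 = 1.
Net area = 270 − 1 = 269.

269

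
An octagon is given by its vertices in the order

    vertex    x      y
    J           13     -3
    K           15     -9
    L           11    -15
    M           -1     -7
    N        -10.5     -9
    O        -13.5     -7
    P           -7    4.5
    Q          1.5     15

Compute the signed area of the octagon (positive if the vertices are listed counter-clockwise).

-411.75

Σ = (-72) + (-126) + (-92) + (-64.5) + (-48) + (-109.75) + (-111.75) + (-199.5) = -823.5
Signed area = Σ/2 = -411.75 (negative ⇒ clockwise traversal).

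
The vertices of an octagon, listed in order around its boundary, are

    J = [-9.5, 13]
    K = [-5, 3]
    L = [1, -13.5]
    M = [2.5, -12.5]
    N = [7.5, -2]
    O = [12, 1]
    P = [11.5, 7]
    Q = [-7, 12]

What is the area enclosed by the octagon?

Apply the surveyor's formula: 2A = Σ (x_i·y_{i+1} − x_{i+1}·y_i), indices taken mod 8.
Σ = (36.5) + (64.5) + (21.25) + (88.75) + (31.5) + (72.5) + (187) + (23) = 525
Area = |Σ|/2 = 262.5.

262.5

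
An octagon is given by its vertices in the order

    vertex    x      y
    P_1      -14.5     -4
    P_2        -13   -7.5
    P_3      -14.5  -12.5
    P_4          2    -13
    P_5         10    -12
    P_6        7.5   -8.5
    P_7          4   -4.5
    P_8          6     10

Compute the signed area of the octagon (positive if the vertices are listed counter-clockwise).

Apply the shoelace (surveyor's) formula: 2A = Σ (x_i·y_{i+1} − x_{i+1}·y_i), indices taken mod 8.
Σ = (56.75) + (53.75) + (213.5) + (106) + (5) + (0.25) + (67) + (121) = 623.25
Signed area = Σ/2 = 311.625 (positive ⇒ counter-clockwise traversal).

311.625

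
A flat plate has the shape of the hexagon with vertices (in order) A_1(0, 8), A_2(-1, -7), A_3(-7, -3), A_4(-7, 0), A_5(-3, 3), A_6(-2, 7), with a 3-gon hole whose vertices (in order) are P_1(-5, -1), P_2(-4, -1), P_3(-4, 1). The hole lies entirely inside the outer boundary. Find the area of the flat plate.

54.5

Outer boundary:
A_1→A_2: (0)(-7) − (-1)(8) = 8
A_2→A_3: (-1)(-3) − (-7)(-7) = -46
A_3→A_4: (-7)(0) − (-7)(-3) = -21
A_4→A_5: (-7)(3) − (-3)(0) = -21
A_5→A_6: (-3)(7) − (-2)(3) = -15
A_6→A_1: (-2)(8) − (0)(7) = -16
Σ = -111
Area = |Σ|/2 = 55.5.
Hole:
Cross-terms: 1, -8, 9  ⇒  Σ = 2
Area = |Σ|/2 = 1.
Net area = 55.5 − 1 = 54.5.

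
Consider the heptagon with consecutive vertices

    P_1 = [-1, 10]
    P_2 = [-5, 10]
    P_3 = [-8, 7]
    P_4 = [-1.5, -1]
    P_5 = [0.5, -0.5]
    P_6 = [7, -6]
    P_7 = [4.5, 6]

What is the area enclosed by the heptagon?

112.625

Σ = (40) + (45) + (18.5) + (1.25) + (0.5) + (69) + (51) = 225.25
Area = |Σ|/2 = 112.625.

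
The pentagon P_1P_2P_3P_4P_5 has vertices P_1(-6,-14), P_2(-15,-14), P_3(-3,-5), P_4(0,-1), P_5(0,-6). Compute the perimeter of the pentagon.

44

|P_1P_2| = √((-9)² + (0)²) = √81 = 9
|P_2P_3| = √((12)² + (9)²) = √225 = 15
|P_3P_4| = √((3)² + (4)²) = √25 = 5
|P_4P_5| = √((0)² + (-5)²) = √25 = 5
|P_5P_1| = √((-6)² + (-8)²) = √100 = 10
Perimeter = 9 + 15 + 5 + 5 + 10 = 44.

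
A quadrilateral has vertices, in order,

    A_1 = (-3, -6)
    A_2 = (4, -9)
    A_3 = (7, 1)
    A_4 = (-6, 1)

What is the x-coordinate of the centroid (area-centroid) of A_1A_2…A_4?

Apply the shoelace formula. First the cross-terms c_i = x_i·y_{i+1} − x_{i+1}·y_i:
  51, 67, 13, 39  ⇒  2A = 170, A = 85.
Then Σ (x_i + x_{i+1})·c_i = 450, so x̄ = 450 / (6·85) = 15/17.

15/17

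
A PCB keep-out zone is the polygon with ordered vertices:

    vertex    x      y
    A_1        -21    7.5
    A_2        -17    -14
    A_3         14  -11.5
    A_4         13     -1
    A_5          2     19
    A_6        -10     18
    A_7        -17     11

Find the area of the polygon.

Apply the shoelace (surveyor's) formula: 2A = Σ (x_i·y_{i+1} − x_{i+1}·y_i), indices taken mod 7.
Σ = (421.5) + (391.5) + (135.5) + (249) + (226) + (196) + (103.5) = 1723
Area = |Σ|/2 = 861.5.

861.5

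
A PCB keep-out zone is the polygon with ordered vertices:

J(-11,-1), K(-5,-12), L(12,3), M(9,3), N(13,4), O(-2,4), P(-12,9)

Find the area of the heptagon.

Apply Gauss's area formula: 2A = Σ (x_i·y_{i+1} − x_{i+1}·y_i), indices taken mod 7.
Σ = (127) + (129) + (9) + (-3) + (60) + (30) + (111) = 463
Area = |Σ|/2 = 231.5.

231.5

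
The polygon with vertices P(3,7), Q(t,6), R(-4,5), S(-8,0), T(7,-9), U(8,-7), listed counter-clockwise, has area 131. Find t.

Write out the shoelace sum; only the two edges meeting at Q involve t:
2·Area = [(3·6 − t·7) + (t·5 − (-4)·6)] + 212
       = -2·t + 254 = 262
⇒ t = -4.

-4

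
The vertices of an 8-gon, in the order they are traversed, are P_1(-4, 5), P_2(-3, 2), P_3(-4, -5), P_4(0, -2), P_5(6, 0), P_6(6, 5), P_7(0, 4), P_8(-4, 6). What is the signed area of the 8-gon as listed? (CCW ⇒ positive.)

62

Apply the shoelace (surveyor's) formula: 2A = Σ (x_i·y_{i+1} − x_{i+1}·y_i), indices taken mod 8.
P_1→P_2: (-4)(2) − (-3)(5) = 7
P_2→P_3: (-3)(-5) − (-4)(2) = 23
P_3→P_4: (-4)(-2) − (0)(-5) = 8
P_4→P_5: (0)(0) − (6)(-2) = 12
P_5→P_6: (6)(5) − (6)(0) = 30
P_6→P_7: (6)(4) − (0)(5) = 24
P_7→P_8: (0)(6) − (-4)(4) = 16
P_8→P_1: (-4)(5) − (-4)(6) = 4
Σ = 124
Signed area = Σ/2 = 62 (positive ⇒ counter-clockwise traversal).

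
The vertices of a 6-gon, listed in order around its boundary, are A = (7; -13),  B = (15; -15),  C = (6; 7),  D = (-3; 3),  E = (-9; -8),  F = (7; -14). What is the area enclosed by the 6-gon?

282

Apply the shoelace formula: 2A = Σ (x_i·y_{i+1} − x_{i+1}·y_i), indices taken mod 6.
A→B: (7)(-15) − (15)(-13) = 90
B→C: (15)(7) − (6)(-15) = 195
C→D: (6)(3) − (-3)(7) = 39
D→E: (-3)(-8) − (-9)(3) = 51
E→F: (-9)(-14) − (7)(-8) = 182
F→A: (7)(-13) − (7)(-14) = 7
Σ = 564
Area = |Σ|/2 = 282.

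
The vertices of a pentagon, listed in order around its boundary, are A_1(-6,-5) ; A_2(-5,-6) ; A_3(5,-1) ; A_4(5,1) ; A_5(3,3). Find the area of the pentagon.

35.5

A_1→A_2: (-6)(-6) − (-5)(-5) = 11
A_2→A_3: (-5)(-1) − (5)(-6) = 35
A_3→A_4: (5)(1) − (5)(-1) = 10
A_4→A_5: (5)(3) − (3)(1) = 12
A_5→A_1: (3)(-5) − (-6)(3) = 3
Σ = 71
Area = |Σ|/2 = 35.5.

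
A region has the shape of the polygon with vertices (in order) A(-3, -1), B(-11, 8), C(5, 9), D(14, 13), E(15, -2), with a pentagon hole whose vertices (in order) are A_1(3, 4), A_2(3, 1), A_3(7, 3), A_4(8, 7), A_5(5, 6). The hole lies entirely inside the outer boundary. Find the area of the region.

223

Outer boundary:
Cross-terms: -35, -139, -61, -223, -21  ⇒  Σ = -479
Area = |Σ|/2 = 239.5.
Hole:
Apply the surveyor's formula: 2A = Σ (x_i·y_{i+1} − x_{i+1}·y_i), indices taken mod 5.
Σ = (-9) + (2) + (25) + (13) + (2) = 33
Area = |Σ|/2 = 16.5.
Net area = 239.5 − 16.5 = 223.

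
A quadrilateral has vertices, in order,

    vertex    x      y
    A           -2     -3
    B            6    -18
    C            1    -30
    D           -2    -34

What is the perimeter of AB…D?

|AB| = √((8)² + (-15)²) = √289 = 17
|BC| = √((-5)² + (-12)²) = √169 = 13
|CD| = √((-3)² + (-4)²) = √25 = 5
|DA| = √((0)² + (31)²) = √961 = 31
Perimeter = 17 + 13 + 5 + 31 = 66.

66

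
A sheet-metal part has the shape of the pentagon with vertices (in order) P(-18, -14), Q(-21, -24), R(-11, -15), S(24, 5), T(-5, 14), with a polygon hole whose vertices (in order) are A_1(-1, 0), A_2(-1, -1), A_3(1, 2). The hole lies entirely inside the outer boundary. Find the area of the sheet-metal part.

587.5

Outer boundary:
Σ = (138) + (51) + (305) + (361) + (322) = 1177
Area = |Σ|/2 = 588.5.
Hole:
Apply the surveyor's formula: 2A = Σ (x_i·y_{i+1} − x_{i+1}·y_i), indices taken mod 3.
Cross-terms: 1, -1, 2  ⇒  Σ = 2
Area = |Σ|/2 = 1.
Net area = 588.5 − 1 = 587.5.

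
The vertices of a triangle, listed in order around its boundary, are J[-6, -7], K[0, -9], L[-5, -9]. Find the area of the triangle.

5

Apply Gauss's area formula: 2A = Σ (x_i·y_{i+1} − x_{i+1}·y_i), indices taken mod 3.
Σ = (54) + (-45) + (-19) = -10
Area = |Σ|/2 = 5.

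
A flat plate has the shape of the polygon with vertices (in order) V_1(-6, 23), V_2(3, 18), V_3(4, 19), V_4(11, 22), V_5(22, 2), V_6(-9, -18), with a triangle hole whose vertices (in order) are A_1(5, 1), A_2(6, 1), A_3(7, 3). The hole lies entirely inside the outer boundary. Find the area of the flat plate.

Outer boundary:
Σ = (-177) + (-15) + (-121) + (-462) + (-378) + (-315) = -1468
Area = |Σ|/2 = 734.
Hole:
Apply the shoelace formula: 2A = Σ (x_i·y_{i+1} − x_{i+1}·y_i), indices taken mod 3.
Σ = (-1) + (11) + (-8) = 2
Area = |Σ|/2 = 1.
Net area = 734 − 1 = 733.

733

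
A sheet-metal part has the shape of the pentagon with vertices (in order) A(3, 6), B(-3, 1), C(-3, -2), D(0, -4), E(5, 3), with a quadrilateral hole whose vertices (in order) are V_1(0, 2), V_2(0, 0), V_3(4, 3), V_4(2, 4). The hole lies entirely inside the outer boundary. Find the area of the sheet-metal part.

Outer boundary:
Apply the shoelace (surveyor's) formula: 2A = Σ (x_i·y_{i+1} − x_{i+1}·y_i), indices taken mod 5.
A→B: (3)(1) − (-3)(6) = 21
B→C: (-3)(-2) − (-3)(1) = 9
C→D: (-3)(-4) − (0)(-2) = 12
D→E: (0)(3) − (5)(-4) = 20
E→A: (5)(6) − (3)(3) = 21
Σ = 83
Area = |Σ|/2 = 41.5.
Hole:
Cross-terms: 0, 0, 10, 4  ⇒  Σ = 14
Area = |Σ|/2 = 7.
Net area = 41.5 − 7 = 34.5.

34.5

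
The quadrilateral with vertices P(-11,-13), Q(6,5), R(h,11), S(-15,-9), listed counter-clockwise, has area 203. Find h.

-4

The doubled signed area Σ (x_i y_{i+1} − x_{i+1} y_i) is linear in h.
With h=0 it equals 350; the coefficient of h is -14 (from the two edges through R).
So -14·h + 350 = 2·203 = 406 ⇒ h = -4.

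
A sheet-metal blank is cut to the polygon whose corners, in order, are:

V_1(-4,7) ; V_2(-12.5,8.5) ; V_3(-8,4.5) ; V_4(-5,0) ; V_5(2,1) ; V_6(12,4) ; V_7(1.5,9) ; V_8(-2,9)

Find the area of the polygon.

V_1→V_2: (-4)(8.5) − (-12.5)(7) = 53.5
V_2→V_3: (-12.5)(4.5) − (-8)(8.5) = 11.75
V_3→V_4: (-8)(0) − (-5)(4.5) = 22.5
V_4→V_5: (-5)(1) − (2)(0) = -5
V_5→V_6: (2)(4) − (12)(1) = -4
V_6→V_7: (12)(9) − (1.5)(4) = 102
V_7→V_8: (1.5)(9) − (-2)(9) = 31.5
V_8→V_1: (-2)(7) − (-4)(9) = 22
Σ = 234.25
Area = |Σ|/2 = 117.125.

117.125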